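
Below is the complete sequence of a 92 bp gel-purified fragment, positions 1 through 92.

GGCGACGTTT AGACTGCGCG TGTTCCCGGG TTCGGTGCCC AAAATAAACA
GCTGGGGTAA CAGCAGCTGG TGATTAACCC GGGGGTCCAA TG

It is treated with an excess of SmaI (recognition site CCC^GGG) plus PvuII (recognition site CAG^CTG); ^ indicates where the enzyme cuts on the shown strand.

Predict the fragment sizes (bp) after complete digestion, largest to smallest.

27, 24, 15, 14, 12 bp

SmaI sites (CCCGGG) start at positions 25, 78.
SmaI cuts after base 3 of each site, so after positions 27, 80.
PvuII sites (CAGCTG) start at positions 49, 64.
PvuII cuts after base 3 of each site, so after positions 51, 66.
Combined cut positions: 27, 51, 66, 80.
Linear molecule, 4 cuts → 5 fragments:
  1–27 → 27 bp
  28–51 → 24 bp
  52–66 → 15 bp
  67–80 → 14 bp
  81–92 → 12 bp
Sorted largest to smallest: 27, 24, 15, 14, 12 bp.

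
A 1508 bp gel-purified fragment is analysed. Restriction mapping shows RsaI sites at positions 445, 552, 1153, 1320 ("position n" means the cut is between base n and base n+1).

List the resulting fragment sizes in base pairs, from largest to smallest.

Linear molecule, 4 cuts → 5 fragments:
  445 − 0 = 445 bp
  552 − 445 = 107 bp
  1153 − 552 = 601 bp
  1320 − 1153 = 167 bp
  1508 − 1320 = 188 bp
Sorted largest to smallest: 601, 445, 188, 167, 107 bp.

601, 445, 188, 167, 107 bp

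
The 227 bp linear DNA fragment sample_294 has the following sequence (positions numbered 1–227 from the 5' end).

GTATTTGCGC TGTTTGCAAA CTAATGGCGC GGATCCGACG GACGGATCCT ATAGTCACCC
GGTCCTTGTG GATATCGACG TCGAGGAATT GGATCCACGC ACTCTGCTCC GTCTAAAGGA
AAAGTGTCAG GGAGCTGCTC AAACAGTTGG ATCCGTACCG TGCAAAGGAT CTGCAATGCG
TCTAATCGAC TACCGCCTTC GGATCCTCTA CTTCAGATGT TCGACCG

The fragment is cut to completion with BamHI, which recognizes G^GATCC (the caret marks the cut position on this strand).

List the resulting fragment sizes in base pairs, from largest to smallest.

BamHI sites (GGATCC) start at positions 31, 44, 91, 149, 201.
BamHI cuts after the first base of each site, so after positions 31, 44, 91, 149, 201.
Linear molecule, 5 cuts → 6 fragments:
  1–31 → 31 bp
  32–44 → 13 bp
  45–91 → 47 bp
  92–149 → 58 bp
  150–201 → 52 bp
  202–227 → 26 bp
Sorted largest to smallest: 58, 52, 47, 31, 26, 13 bp.

58, 52, 47, 31, 26, 13 bp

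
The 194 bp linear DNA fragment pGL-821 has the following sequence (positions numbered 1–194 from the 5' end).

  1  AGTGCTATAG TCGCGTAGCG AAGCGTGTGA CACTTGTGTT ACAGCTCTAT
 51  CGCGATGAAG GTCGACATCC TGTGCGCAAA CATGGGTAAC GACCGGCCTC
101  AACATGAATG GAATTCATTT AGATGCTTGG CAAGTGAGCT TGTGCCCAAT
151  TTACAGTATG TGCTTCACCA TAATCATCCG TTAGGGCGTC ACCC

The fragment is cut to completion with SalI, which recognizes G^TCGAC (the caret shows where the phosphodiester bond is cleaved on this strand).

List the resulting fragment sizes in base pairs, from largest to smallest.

The SalI site (GTCGAC) starts at position 61.
SalI cuts after the first base of each site, so after position 61.
Linear molecule, 1 cut → 2 fragments:
  1–61 → 61 bp
  62–194 → 133 bp
Sorted largest to smallest: 133, 61 bp.

133, 61 bp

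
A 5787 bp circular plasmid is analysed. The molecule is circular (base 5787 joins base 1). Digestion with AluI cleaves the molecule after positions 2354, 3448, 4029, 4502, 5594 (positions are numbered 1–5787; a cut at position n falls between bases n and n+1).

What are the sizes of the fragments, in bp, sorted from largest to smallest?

2547, 1094, 1092, 581, 473 bp

Circular molecule, 5 cuts → 5 fragments:
  3448 − 2354 = 1094 bp
  4029 − 3448 = 581 bp
  4502 − 4029 = 473 bp
  5594 − 4502 = 1092 bp
  wrap: 5787 − 5594 + 2354 = 2547 bp
Sorted largest to smallest: 2547, 1094, 1092, 581, 473 bp.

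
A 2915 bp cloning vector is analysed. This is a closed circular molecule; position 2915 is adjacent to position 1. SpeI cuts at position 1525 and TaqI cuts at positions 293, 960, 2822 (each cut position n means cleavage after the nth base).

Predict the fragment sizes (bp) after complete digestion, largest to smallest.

Combined cut positions (sorted): 293, 960, 1525, 2822.
Circular molecule, 4 cuts → 4 fragments:
  960 − 293 = 667 bp
  1525 − 960 = 565 bp
  2822 − 1525 = 1297 bp
  wrap: 2915 − 2822 + 293 = 386 bp
Sorted largest to smallest: 1297, 667, 565, 386 bp.

1297, 667, 565, 386 bp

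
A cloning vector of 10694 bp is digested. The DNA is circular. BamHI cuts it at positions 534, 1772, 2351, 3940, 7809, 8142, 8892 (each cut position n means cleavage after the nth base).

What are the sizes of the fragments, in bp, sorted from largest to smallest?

3869, 2336, 1589, 1238, 750, 579, 333 bp

Circular molecule, 7 cuts → 7 fragments:
  1772 − 534 = 1238 bp
  2351 − 1772 = 579 bp
  3940 − 2351 = 1589 bp
  7809 − 3940 = 3869 bp
  8142 − 7809 = 333 bp
  8892 − 8142 = 750 bp
  wrap: 10694 − 8892 + 534 = 2336 bp
Sorted largest to smallest: 3869, 2336, 1589, 1238, 750, 579, 333 bp.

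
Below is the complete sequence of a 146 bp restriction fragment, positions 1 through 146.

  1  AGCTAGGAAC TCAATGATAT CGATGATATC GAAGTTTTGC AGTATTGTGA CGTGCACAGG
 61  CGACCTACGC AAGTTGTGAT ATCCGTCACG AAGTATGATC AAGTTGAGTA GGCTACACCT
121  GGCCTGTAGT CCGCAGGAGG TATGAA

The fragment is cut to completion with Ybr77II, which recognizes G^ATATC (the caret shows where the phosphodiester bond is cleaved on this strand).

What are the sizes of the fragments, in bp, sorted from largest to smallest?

68, 53, 16, 9 bp

Ybr77II sites (GATATC) start at positions 16, 25, 78.
Ybr77II cuts after the first base of each site, so after positions 16, 25, 78.
Linear molecule, 3 cuts → 4 fragments:
  1–16 → 16 bp
  17–25 → 9 bp
  26–78 → 53 bp
  79–146 → 68 bp
Sorted largest to smallest: 68, 53, 16, 9 bp.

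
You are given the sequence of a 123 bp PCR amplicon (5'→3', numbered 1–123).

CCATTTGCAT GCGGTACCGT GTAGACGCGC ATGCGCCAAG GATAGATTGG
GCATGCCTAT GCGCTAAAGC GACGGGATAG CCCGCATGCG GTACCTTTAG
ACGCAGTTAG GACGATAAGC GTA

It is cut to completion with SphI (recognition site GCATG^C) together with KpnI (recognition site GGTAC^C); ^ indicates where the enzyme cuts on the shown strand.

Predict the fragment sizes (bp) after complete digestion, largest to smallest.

33, 29, 22, 16, 11, 6, 6 bp

SphI sites (GCATGC) start at positions 7, 29, 51, 84.
SphI cuts after base 5 of each site (before the last base), so after positions 11, 33, 55, 88.
KpnI sites (GGTACC) start at positions 13, 90.
KpnI cuts after base 5 of each site (before the last base), so after positions 17, 94.
Combined cut positions: 11, 17, 33, 55, 88, 94.
Linear molecule, 6 cuts → 7 fragments:
  1–11 → 11 bp
  12–17 → 6 bp
  18–33 → 16 bp
  34–55 → 22 bp
  56–88 → 33 bp
  89–94 → 6 bp
  95–123 → 29 bp
Sorted largest to smallest: 33, 29, 22, 16, 11, 6, 6 bp.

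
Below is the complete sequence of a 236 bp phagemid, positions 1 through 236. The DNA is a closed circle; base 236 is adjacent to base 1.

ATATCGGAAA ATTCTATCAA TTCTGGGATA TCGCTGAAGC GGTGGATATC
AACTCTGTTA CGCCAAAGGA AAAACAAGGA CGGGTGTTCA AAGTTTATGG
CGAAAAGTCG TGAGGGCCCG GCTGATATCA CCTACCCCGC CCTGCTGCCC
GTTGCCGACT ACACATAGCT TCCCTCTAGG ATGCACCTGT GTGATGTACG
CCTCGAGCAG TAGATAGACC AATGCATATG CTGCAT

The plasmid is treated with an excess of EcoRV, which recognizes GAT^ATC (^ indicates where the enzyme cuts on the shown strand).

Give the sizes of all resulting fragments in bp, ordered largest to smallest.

EcoRV sites (GATATC) start at positions 27, 45, 124.
EcoRV cuts after base 3 of each site, so after positions 29, 47, 126.
Circular molecule, 3 cuts → 3 fragments:
  30–47 → 18 bp
  48–126 → 79 bp
  127–236 then 1–29 → 110 + 29 = 139 bp
Sorted largest to smallest: 139, 79, 18 bp.

139, 79, 18 bp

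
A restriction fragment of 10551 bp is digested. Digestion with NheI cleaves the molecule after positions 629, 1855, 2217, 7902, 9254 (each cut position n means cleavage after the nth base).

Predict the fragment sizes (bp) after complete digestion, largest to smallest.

5685, 1352, 1297, 1226, 629, 362 bp

Linear molecule, 5 cuts → 6 fragments:
  629 − 0 = 629 bp
  1855 − 629 = 1226 bp
  2217 − 1855 = 362 bp
  7902 − 2217 = 5685 bp
  9254 − 7902 = 1352 bp
  10551 − 9254 = 1297 bp
Sorted largest to smallest: 5685, 1352, 1297, 1226, 629, 362 bp.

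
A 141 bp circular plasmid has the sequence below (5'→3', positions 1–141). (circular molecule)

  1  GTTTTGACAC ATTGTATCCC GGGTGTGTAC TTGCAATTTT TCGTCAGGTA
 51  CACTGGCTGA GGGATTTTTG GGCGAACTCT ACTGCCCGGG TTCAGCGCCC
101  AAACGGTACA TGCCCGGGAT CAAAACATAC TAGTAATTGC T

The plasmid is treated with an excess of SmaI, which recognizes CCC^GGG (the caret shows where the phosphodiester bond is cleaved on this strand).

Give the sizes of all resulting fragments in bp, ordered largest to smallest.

SmaI sites (CCCGGG) start at positions 18, 85, 113.
SmaI cuts after base 3 of each site, so after positions 20, 87, 115.
Circular molecule, 3 cuts → 3 fragments:
  21–87 → 67 bp
  88–115 → 28 bp
  116–141 then 1–20 → 26 + 20 = 46 bp
Sorted largest to smallest: 67, 46, 28 bp.

67, 46, 28 bp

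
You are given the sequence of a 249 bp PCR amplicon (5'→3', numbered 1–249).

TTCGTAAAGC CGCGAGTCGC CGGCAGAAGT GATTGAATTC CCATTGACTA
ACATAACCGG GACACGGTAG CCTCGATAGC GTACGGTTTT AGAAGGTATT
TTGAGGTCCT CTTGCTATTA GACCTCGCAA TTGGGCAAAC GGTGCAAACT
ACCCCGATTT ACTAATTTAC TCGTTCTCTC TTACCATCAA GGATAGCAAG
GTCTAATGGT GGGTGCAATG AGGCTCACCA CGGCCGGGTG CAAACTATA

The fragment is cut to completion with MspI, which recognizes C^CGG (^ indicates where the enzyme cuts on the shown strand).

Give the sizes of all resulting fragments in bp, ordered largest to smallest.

177, 37, 20, 15 bp

MspI sites (CCGG) start at positions 20, 57, 234.
MspI cuts after the first base of each site, so after positions 20, 57, 234.
Linear molecule, 3 cuts → 4 fragments:
  1–20 → 20 bp
  21–57 → 37 bp
  58–234 → 177 bp
  235–249 → 15 bp
Sorted largest to smallest: 177, 37, 20, 15 bp.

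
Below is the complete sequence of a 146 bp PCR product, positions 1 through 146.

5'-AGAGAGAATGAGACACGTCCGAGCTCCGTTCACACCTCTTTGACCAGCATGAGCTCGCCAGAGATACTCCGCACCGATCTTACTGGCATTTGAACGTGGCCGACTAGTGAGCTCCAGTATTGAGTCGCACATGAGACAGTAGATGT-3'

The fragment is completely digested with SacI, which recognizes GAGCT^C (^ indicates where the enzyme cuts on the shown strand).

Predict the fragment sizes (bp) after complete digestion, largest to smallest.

58, 33, 30, 25 bp

SacI sites (GAGCTC) start at positions 21, 51, 109.
SacI cuts after base 5 of each site (before the last base), so after positions 25, 55, 113.
Linear molecule, 3 cuts → 4 fragments:
  1–25 → 25 bp
  26–55 → 30 bp
  56–113 → 58 bp
  114–146 → 33 bp
Sorted largest to smallest: 58, 33, 30, 25 bp.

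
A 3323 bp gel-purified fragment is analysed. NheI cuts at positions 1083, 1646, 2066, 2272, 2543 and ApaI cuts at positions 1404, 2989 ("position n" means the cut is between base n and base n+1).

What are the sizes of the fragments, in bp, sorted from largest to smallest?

1083, 446, 420, 334, 321, 271, 242, 206 bp

Combined cut positions (sorted): 1083, 1404, 1646, 2066, 2272, 2543, 2989.
Linear molecule, 7 cuts → 8 fragments:
  1083 − 0 = 1083 bp
  1404 − 1083 = 321 bp
  1646 − 1404 = 242 bp
  2066 − 1646 = 420 bp
  2272 − 2066 = 206 bp
  2543 − 2272 = 271 bp
  2989 − 2543 = 446 bp
  3323 − 2989 = 334 bp
Sorted largest to smallest: 1083, 446, 420, 334, 321, 271, 242, 206 bp.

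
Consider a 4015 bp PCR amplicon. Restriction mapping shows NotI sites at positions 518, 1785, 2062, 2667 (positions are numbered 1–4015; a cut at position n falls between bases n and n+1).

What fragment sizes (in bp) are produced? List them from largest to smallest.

1348, 1267, 605, 518, 277 bp

Linear molecule, 4 cuts → 5 fragments:
  518 − 0 = 518 bp
  1785 − 518 = 1267 bp
  2062 − 1785 = 277 bp
  2667 − 2062 = 605 bp
  4015 − 2667 = 1348 bp
Sorted largest to smallest: 1348, 1267, 605, 518, 277 bp.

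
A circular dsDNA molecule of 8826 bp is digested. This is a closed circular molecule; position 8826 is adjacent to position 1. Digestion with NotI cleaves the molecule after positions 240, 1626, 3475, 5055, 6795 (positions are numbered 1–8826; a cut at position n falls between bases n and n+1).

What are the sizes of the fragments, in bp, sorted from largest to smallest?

2271, 1849, 1740, 1580, 1386 bp

Circular molecule, 5 cuts → 5 fragments:
  1626 − 240 = 1386 bp
  3475 − 1626 = 1849 bp
  5055 − 3475 = 1580 bp
  6795 − 5055 = 1740 bp
  wrap: 8826 − 6795 + 240 = 2271 bp
Sorted largest to smallest: 2271, 1849, 1740, 1580, 1386 bp.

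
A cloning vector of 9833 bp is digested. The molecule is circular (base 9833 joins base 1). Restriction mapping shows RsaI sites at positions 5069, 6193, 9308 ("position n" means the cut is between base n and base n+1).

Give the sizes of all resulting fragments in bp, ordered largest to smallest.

5594, 3115, 1124 bp

Circular molecule, 3 cuts → 3 fragments:
  6193 − 5069 = 1124 bp
  9308 − 6193 = 3115 bp
  wrap: 9833 − 9308 + 5069 = 5594 bp
Sorted largest to smallest: 5594, 3115, 1124 bp.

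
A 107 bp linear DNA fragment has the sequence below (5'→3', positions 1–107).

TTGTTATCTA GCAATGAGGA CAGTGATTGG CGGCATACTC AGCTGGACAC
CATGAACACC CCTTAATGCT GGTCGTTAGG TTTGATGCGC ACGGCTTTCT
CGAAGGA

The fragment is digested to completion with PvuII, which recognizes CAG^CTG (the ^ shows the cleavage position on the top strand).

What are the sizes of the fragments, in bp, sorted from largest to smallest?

The PvuII site (CAGCTG) starts at position 40.
PvuII cuts after base 3 of each site, so after position 42.
Linear molecule, 1 cut → 2 fragments:
  1–42 → 42 bp
  43–107 → 65 bp
Sorted largest to smallest: 65, 42 bp.

65, 42 bp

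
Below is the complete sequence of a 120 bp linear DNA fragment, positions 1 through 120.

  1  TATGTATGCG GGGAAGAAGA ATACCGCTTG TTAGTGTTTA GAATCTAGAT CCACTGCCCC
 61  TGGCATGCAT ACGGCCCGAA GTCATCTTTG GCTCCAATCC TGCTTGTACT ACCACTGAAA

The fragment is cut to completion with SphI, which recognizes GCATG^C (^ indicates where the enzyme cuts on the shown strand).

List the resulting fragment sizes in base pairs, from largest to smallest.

67, 53 bp

The SphI site (GCATGC) starts at position 63.
SphI cuts after base 5 of each site (before the last base), so after position 67.
Linear molecule, 1 cut → 2 fragments:
  1–67 → 67 bp
  68–120 → 53 bp
Sorted largest to smallest: 67, 53 bp.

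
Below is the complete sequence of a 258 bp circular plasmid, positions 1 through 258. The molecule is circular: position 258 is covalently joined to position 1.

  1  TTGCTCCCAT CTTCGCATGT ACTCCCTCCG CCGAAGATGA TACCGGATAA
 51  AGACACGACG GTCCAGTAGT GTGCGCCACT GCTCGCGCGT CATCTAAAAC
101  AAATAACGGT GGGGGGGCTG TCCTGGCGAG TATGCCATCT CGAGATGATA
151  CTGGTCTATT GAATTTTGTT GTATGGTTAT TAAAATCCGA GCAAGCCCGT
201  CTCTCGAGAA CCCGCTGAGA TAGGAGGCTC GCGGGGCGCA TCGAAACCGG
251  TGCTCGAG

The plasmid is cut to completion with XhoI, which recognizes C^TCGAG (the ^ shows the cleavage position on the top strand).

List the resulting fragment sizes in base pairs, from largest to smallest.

144, 64, 50 bp

XhoI sites (CTCGAG) start at positions 139, 203, 253.
XhoI cuts after the first base of each site, so after positions 139, 203, 253.
Circular molecule, 3 cuts → 3 fragments:
  140–203 → 64 bp
  204–253 → 50 bp
  254–258 then 1–139 → 5 + 139 = 144 bp
Sorted largest to smallest: 144, 64, 50 bp.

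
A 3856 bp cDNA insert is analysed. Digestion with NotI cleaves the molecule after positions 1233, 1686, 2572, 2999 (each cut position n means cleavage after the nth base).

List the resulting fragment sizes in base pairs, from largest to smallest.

1233, 886, 857, 453, 427 bp

Linear molecule, 4 cuts → 5 fragments:
  1233 − 0 = 1233 bp
  1686 − 1233 = 453 bp
  2572 − 1686 = 886 bp
  2999 − 2572 = 427 bp
  3856 − 2999 = 857 bp
Sorted largest to smallest: 1233, 886, 857, 453, 427 bp.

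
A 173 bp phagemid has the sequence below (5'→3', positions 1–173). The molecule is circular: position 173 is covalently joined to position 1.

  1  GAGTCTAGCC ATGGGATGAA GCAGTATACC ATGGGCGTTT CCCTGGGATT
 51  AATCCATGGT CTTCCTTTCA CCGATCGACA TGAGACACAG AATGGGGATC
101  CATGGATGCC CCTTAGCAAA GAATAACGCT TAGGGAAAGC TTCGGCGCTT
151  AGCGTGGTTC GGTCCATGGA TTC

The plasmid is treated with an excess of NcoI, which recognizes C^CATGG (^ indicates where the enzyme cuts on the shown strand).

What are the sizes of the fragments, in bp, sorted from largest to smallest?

64, 46, 25, 20, 18 bp

NcoI sites (CCATGG) start at positions 9, 29, 54, 100, 164.
NcoI cuts after the first base of each site, so after positions 9, 29, 54, 100, 164.
Circular molecule, 5 cuts → 5 fragments:
  10–29 → 20 bp
  30–54 → 25 bp
  55–100 → 46 bp
  101–164 → 64 bp
  165–173 then 1–9 → 9 + 9 = 18 bp
Sorted largest to smallest: 64, 46, 25, 20, 18 bp.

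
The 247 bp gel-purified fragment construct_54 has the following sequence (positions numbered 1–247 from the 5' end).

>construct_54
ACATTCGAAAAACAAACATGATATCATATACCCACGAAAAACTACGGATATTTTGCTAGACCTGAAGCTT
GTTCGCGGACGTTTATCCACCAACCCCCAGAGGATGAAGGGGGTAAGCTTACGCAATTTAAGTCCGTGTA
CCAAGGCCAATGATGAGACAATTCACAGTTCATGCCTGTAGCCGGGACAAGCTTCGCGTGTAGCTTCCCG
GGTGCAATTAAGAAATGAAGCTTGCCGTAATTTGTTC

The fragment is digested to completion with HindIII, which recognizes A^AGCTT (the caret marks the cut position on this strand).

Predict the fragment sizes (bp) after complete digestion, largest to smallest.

HindIII sites (AAGCTT) start at positions 65, 115, 189, 228.
HindIII cuts after the first base of each site, so after positions 65, 115, 189, 228.
Linear molecule, 4 cuts → 5 fragments:
  1–65 → 65 bp
  66–115 → 50 bp
  116–189 → 74 bp
  190–228 → 39 bp
  229–247 → 19 bp
Sorted largest to smallest: 74, 65, 50, 39, 19 bp.

74, 65, 50, 39, 19 bp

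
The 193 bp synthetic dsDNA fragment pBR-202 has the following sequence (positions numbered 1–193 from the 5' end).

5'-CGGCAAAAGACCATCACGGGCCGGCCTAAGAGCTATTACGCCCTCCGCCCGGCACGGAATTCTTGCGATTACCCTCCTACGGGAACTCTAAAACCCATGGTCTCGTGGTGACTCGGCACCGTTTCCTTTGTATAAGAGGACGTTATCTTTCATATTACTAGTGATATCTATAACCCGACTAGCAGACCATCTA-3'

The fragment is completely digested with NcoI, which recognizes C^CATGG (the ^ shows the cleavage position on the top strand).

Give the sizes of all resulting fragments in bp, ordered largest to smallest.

The NcoI site (CCATGG) starts at position 95.
NcoI cuts after the first base of each site, so after position 95.
Linear molecule, 1 cut → 2 fragments:
  1–95 → 95 bp
  96–193 → 98 bp
Sorted largest to smallest: 98, 95 bp.

98, 95 bp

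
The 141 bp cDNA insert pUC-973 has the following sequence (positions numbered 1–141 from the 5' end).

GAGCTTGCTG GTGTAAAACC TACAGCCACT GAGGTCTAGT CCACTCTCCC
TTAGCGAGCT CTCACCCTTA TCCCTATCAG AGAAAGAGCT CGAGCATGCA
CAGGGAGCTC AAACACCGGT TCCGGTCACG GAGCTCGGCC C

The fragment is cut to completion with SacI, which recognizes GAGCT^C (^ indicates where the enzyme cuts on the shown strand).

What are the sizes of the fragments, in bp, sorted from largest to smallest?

60, 30, 26, 19, 6 bp

SacI sites (GAGCTC) start at positions 56, 86, 105, 131.
SacI cuts after base 5 of each site (before the last base), so after positions 60, 90, 109, 135.
Linear molecule, 4 cuts → 5 fragments:
  1–60 → 60 bp
  61–90 → 30 bp
  91–109 → 19 bp
  110–135 → 26 bp
  136–141 → 6 bp
Sorted largest to smallest: 60, 30, 26, 19, 6 bp.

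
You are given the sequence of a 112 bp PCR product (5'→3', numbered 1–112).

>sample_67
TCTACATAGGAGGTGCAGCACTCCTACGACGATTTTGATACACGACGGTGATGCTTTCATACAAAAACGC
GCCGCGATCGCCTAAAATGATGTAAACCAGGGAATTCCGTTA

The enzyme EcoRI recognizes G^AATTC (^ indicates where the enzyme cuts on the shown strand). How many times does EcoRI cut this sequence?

GAATTC occurs starting at position 102.
EcoRI cuts at 1 site.

1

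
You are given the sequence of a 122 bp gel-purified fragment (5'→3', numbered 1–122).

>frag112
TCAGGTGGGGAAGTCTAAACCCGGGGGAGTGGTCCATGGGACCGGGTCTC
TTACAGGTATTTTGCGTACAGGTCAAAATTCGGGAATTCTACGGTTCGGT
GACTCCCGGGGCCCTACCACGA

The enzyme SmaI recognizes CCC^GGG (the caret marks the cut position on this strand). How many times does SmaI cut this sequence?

2

CCCGGG occurs starting at positions 20, 105.
SmaI cuts at 2 sites.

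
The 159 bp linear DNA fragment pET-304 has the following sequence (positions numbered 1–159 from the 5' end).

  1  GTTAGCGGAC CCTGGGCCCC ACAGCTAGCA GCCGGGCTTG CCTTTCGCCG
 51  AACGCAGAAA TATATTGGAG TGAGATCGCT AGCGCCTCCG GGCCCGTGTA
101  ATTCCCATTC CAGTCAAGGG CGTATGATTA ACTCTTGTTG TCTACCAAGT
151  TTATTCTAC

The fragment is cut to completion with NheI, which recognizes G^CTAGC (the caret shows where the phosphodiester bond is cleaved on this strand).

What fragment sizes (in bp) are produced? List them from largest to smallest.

NheI sites (GCTAGC) start at positions 24, 78.
NheI cuts after the first base of each site, so after positions 24, 78.
Linear molecule, 2 cuts → 3 fragments:
  1–24 → 24 bp
  25–78 → 54 bp
  79–159 → 81 bp
Sorted largest to smallest: 81, 54, 24 bp.

81, 54, 24 bp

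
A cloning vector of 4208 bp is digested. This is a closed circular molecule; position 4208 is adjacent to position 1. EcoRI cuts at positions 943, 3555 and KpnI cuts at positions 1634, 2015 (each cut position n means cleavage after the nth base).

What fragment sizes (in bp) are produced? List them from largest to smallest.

1596, 1540, 691, 381 bp

Combined cut positions (sorted): 943, 1634, 2015, 3555.
Circular molecule, 4 cuts → 4 fragments:
  1634 − 943 = 691 bp
  2015 − 1634 = 381 bp
  3555 − 2015 = 1540 bp
  wrap: 4208 − 3555 + 943 = 1596 bp
Sorted largest to smallest: 1596, 1540, 691, 381 bp.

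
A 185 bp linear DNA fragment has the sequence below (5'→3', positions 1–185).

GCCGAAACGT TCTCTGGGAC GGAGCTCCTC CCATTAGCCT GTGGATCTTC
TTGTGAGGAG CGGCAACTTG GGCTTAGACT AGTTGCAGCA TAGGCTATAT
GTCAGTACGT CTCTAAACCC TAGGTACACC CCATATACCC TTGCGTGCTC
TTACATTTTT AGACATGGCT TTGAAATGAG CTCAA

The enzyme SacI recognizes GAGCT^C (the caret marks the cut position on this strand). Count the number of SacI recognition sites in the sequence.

2

GAGCTC occurs starting at positions 22, 178.
SacI cuts at 2 sites.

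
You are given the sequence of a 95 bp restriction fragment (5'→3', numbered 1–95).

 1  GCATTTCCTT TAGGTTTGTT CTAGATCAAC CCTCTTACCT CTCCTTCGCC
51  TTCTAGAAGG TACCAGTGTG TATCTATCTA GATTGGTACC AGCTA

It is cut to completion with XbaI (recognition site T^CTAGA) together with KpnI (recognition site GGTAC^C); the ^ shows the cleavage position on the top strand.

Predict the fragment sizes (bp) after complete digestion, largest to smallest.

XbaI sites (TCTAGA) start at positions 20, 52, 77.
XbaI cuts after the first base of each site, so after positions 20, 52, 77.
KpnI sites (GGTACC) start at positions 59, 85.
KpnI cuts after base 5 of each site (before the last base), so after positions 63, 89.
Combined cut positions: 20, 52, 63, 77, 89.
Linear molecule, 5 cuts → 6 fragments:
  1–20 → 20 bp
  21–52 → 32 bp
  53–63 → 11 bp
  64–77 → 14 bp
  78–89 → 12 bp
  90–95 → 6 bp
Sorted largest to smallest: 32, 20, 14, 12, 11, 6 bp.

32, 20, 14, 12, 11, 6 bp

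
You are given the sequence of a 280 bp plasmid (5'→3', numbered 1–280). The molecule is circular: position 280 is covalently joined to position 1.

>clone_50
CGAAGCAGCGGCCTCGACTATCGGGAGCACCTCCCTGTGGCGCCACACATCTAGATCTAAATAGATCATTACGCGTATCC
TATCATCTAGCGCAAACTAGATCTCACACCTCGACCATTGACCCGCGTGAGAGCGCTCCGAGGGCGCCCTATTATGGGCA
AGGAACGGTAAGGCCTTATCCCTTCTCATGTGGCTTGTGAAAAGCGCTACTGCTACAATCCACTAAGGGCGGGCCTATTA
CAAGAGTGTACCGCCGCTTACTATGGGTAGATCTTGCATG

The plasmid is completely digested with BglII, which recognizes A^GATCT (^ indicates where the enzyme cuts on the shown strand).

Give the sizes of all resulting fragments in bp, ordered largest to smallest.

170, 64, 46 bp

BglII sites (AGATCT) start at positions 53, 99, 269.
BglII cuts after the first base of each site, so after positions 53, 99, 269.
Circular molecule, 3 cuts → 3 fragments:
  54–99 → 46 bp
  100–269 → 170 bp
  270–280 then 1–53 → 11 + 53 = 64 bp
Sorted largest to smallest: 170, 64, 46 bp.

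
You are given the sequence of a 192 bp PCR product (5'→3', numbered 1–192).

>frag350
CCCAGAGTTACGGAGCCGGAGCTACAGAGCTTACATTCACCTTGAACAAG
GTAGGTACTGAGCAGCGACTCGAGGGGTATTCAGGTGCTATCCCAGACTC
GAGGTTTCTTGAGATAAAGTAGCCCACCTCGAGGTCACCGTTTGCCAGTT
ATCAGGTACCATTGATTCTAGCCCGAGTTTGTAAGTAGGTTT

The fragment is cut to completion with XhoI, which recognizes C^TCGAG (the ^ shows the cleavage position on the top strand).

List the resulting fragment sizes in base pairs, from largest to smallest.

XhoI sites (CTCGAG) start at positions 69, 98, 128.
XhoI cuts after the first base of each site, so after positions 69, 98, 128.
Linear molecule, 3 cuts → 4 fragments:
  1–69 → 69 bp
  70–98 → 29 bp
  99–128 → 30 bp
  129–192 → 64 bp
Sorted largest to smallest: 69, 64, 30, 29 bp.

69, 64, 30, 29 bp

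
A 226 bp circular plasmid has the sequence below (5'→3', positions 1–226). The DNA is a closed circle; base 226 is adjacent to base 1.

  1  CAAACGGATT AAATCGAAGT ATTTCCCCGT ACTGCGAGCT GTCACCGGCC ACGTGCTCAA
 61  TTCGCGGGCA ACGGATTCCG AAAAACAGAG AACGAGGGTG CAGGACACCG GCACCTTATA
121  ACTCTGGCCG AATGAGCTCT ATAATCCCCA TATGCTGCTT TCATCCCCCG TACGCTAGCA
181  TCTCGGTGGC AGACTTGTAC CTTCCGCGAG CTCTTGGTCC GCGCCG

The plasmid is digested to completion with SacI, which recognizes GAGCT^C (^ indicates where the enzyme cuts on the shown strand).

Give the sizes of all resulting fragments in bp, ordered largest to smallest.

SacI sites (GAGCTC) start at positions 134, 208.
SacI cuts after base 5 of each site (before the last base), so after positions 138, 212.
Circular molecule, 2 cuts → 2 fragments:
  139–212 → 74 bp
  213–226 then 1–138 → 14 + 138 = 152 bp
Sorted largest to smallest: 152, 74 bp.

152, 74 bp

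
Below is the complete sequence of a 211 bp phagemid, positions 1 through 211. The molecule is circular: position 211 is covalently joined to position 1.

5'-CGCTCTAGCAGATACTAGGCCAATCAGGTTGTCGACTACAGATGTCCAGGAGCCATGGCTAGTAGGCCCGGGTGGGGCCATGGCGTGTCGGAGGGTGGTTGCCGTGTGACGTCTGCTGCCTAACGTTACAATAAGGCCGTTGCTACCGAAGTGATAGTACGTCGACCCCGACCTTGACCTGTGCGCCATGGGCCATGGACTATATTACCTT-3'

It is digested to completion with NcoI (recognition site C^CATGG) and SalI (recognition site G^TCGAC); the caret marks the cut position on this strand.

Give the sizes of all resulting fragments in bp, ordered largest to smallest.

83, 49, 25, 25, 22, 7 bp

NcoI sites (CCATGG) start at positions 53, 78, 186, 193.
NcoI cuts after the first base of each site, so after positions 53, 78, 186, 193.
SalI sites (GTCGAC) start at positions 31, 161.
SalI cuts after the first base of each site, so after positions 31, 161.
Combined cut positions: 31, 53, 78, 161, 186, 193.
Circular molecule, 6 cuts → 6 fragments:
  32–53 → 22 bp
  54–78 → 25 bp
  79–161 → 83 bp
  162–186 → 25 bp
  187–193 → 7 bp
  194–211 then 1–31 → 18 + 31 = 49 bp
Sorted largest to smallest: 83, 49, 25, 25, 22, 7 bp.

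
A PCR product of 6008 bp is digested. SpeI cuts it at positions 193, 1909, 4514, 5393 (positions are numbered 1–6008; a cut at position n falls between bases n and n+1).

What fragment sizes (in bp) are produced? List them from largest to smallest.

Linear molecule, 4 cuts → 5 fragments:
  193 − 0 = 193 bp
  1909 − 193 = 1716 bp
  4514 − 1909 = 2605 bp
  5393 − 4514 = 879 bp
  6008 − 5393 = 615 bp
Sorted largest to smallest: 2605, 1716, 879, 615, 193 bp.

2605, 1716, 879, 615, 193 bp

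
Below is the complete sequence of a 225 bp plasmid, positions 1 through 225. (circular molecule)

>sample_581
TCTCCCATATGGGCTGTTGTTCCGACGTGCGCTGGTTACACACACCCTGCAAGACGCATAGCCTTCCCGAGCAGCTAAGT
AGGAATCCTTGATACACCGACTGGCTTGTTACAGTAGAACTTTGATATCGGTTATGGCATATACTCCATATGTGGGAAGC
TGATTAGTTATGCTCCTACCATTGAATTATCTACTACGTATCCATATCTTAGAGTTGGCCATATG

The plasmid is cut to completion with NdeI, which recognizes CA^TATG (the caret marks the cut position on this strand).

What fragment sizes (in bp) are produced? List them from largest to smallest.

NdeI sites (CATATG) start at positions 6, 147, 220.
NdeI cuts after base 2 of each site, so after positions 7, 148, 221.
Circular molecule, 3 cuts → 3 fragments:
  8–148 → 141 bp
  149–221 → 73 bp
  222–225 then 1–7 → 4 + 7 = 11 bp
Sorted largest to smallest: 141, 73, 11 bp.

141, 73, 11 bp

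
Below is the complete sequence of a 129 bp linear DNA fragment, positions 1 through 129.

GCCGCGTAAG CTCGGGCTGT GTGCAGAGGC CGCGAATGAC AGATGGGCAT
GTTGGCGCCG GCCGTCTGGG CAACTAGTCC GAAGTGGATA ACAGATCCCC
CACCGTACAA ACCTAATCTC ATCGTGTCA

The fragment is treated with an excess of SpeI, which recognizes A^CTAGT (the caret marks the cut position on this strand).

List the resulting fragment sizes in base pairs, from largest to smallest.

The SpeI site (ACTAGT) starts at position 73.
SpeI cuts after the first base of each site, so after position 73.
Linear molecule, 1 cut → 2 fragments:
  1–73 → 73 bp
  74–129 → 56 bp
Sorted largest to smallest: 73, 56 bp.

73, 56 bp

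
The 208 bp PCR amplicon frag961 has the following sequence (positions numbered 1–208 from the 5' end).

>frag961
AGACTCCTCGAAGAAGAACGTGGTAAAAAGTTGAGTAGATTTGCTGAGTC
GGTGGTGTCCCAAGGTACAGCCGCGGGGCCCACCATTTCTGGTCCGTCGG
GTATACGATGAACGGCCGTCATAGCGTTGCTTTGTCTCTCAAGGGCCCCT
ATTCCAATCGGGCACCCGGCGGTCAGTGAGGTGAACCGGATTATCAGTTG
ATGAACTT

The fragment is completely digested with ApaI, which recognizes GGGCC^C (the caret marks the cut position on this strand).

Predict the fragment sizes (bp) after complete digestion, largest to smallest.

ApaI sites (GGGCCC) start at positions 76, 143.
ApaI cuts after base 5 of each site (before the last base), so after positions 80, 147.
Linear molecule, 2 cuts → 3 fragments:
  1–80 → 80 bp
  81–147 → 67 bp
  148–208 → 61 bp
Sorted largest to smallest: 80, 67, 61 bp.

80, 67, 61 bp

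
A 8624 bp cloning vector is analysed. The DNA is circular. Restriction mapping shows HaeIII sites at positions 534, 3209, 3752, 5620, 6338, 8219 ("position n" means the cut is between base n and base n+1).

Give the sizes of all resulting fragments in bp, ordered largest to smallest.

Circular molecule, 6 cuts → 6 fragments:
  3209 − 534 = 2675 bp
  3752 − 3209 = 543 bp
  5620 − 3752 = 1868 bp
  6338 − 5620 = 718 bp
  8219 − 6338 = 1881 bp
  wrap: 8624 − 8219 + 534 = 939 bp
Sorted largest to smallest: 2675, 1881, 1868, 939, 718, 543 bp.

2675, 1881, 1868, 939, 718, 543 bp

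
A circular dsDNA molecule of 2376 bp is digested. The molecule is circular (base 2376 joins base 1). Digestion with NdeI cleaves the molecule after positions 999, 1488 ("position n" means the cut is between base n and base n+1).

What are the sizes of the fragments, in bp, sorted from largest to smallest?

Circular molecule, 2 cuts → 2 fragments:
  1488 − 999 = 489 bp
  wrap: 2376 − 1488 + 999 = 1887 bp
Sorted largest to smallest: 1887, 489 bp.

1887, 489 bp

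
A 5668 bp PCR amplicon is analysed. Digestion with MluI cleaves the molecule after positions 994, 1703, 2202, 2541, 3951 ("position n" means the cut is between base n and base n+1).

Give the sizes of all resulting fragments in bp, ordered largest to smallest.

1717, 1410, 994, 709, 499, 339 bp

Linear molecule, 5 cuts → 6 fragments:
  994 − 0 = 994 bp
  1703 − 994 = 709 bp
  2202 − 1703 = 499 bp
  2541 − 2202 = 339 bp
  3951 − 2541 = 1410 bp
  5668 − 3951 = 1717 bp
Sorted largest to smallest: 1717, 1410, 994, 709, 499, 339 bp.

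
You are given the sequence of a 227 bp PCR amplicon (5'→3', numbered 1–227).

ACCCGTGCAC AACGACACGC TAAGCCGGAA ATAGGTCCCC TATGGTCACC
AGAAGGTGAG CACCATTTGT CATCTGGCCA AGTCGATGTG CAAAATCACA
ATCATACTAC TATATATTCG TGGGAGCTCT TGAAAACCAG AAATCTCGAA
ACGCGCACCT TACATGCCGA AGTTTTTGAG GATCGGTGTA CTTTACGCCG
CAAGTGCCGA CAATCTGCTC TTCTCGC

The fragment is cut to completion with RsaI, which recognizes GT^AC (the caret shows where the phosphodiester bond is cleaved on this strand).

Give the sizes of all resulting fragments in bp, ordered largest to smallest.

189, 38 bp

The RsaI site (GTAC) starts at position 188.
RsaI cuts after base 2 of each site, so after position 189.
Linear molecule, 1 cut → 2 fragments:
  1–189 → 189 bp
  190–227 → 38 bp
Sorted largest to smallest: 189, 38 bp.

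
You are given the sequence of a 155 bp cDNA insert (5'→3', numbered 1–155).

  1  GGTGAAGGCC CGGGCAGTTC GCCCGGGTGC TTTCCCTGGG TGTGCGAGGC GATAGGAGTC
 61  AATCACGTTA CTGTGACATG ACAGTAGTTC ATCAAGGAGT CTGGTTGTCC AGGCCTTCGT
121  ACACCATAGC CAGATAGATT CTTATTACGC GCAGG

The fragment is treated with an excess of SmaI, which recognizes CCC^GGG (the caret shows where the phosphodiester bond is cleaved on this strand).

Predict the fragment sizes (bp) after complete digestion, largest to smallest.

131, 13, 11 bp

SmaI sites (CCCGGG) start at positions 9, 22.
SmaI cuts after base 3 of each site, so after positions 11, 24.
Linear molecule, 2 cuts → 3 fragments:
  1–11 → 11 bp
  12–24 → 13 bp
  25–155 → 131 bp
Sorted largest to smallest: 131, 13, 11 bp.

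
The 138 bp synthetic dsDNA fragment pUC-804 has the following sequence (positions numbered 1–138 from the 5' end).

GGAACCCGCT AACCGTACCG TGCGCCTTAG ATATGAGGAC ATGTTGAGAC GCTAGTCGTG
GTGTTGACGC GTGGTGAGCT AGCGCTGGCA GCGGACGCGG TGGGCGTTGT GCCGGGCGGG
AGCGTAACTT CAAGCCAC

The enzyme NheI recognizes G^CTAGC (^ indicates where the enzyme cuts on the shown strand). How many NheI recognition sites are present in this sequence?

1

GCTAGC occurs starting at position 78.
NheI cuts at 1 site.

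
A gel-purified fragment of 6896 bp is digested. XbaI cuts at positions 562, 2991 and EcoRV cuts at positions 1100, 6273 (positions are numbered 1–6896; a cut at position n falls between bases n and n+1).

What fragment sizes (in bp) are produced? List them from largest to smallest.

3282, 1891, 623, 562, 538 bp

Combined cut positions (sorted): 562, 1100, 2991, 6273.
Linear molecule, 4 cuts → 5 fragments:
  562 − 0 = 562 bp
  1100 − 562 = 538 bp
  2991 − 1100 = 1891 bp
  6273 − 2991 = 3282 bp
  6896 − 6273 = 623 bp
Sorted largest to smallest: 3282, 1891, 623, 562, 538 bp.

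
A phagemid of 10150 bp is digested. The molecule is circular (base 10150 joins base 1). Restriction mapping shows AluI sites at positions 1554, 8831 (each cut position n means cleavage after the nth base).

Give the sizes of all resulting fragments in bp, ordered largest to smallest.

Circular molecule, 2 cuts → 2 fragments:
  8831 − 1554 = 7277 bp
  wrap: 10150 − 8831 + 1554 = 2873 bp
Sorted largest to smallest: 7277, 2873 bp.

7277, 2873 bp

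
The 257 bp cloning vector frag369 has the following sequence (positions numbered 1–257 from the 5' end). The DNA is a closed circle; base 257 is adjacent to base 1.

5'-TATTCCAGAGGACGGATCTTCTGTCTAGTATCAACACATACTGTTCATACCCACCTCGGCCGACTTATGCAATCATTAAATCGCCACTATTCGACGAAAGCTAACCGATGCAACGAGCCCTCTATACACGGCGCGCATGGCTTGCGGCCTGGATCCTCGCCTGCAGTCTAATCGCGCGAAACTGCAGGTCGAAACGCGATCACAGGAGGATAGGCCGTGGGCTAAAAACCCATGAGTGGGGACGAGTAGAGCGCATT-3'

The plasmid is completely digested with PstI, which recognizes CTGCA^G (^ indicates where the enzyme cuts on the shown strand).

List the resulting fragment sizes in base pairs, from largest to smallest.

236, 21 bp

PstI sites (CTGCAG) start at positions 161, 182.
PstI cuts after base 5 of each site (before the last base), so after positions 165, 186.
Circular molecule, 2 cuts → 2 fragments:
  166–186 → 21 bp
  187–257 then 1–165 → 71 + 165 = 236 bp
Sorted largest to smallest: 236, 21 bp.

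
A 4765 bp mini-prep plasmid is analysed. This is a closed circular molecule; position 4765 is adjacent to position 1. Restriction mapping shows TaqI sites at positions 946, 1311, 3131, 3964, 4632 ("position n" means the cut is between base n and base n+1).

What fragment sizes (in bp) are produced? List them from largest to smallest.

Circular molecule, 5 cuts → 5 fragments:
  1311 − 946 = 365 bp
  3131 − 1311 = 1820 bp
  3964 − 3131 = 833 bp
  4632 − 3964 = 668 bp
  wrap: 4765 − 4632 + 946 = 1079 bp
Sorted largest to smallest: 1820, 1079, 833, 668, 365 bp.

1820, 1079, 833, 668, 365 bp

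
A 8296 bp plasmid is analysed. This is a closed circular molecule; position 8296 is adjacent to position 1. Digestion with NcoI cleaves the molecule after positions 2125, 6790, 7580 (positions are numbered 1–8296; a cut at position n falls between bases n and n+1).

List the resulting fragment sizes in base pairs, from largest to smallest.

Circular molecule, 3 cuts → 3 fragments:
  6790 − 2125 = 4665 bp
  7580 − 6790 = 790 bp
  wrap: 8296 − 7580 + 2125 = 2841 bp
Sorted largest to smallest: 4665, 2841, 790 bp.

4665, 2841, 790 bp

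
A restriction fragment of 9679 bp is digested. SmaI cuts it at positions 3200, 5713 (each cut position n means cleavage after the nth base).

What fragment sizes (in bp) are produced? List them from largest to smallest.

3966, 3200, 2513 bp

Linear molecule, 2 cuts → 3 fragments:
  3200 − 0 = 3200 bp
  5713 − 3200 = 2513 bp
  9679 − 5713 = 3966 bp
Sorted largest to smallest: 3966, 3200, 2513 bp.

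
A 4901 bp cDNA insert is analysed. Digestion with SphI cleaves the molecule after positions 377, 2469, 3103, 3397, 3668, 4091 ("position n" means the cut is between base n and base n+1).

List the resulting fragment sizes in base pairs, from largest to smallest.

2092, 810, 634, 423, 377, 294, 271 bp

Linear molecule, 6 cuts → 7 fragments:
  377 − 0 = 377 bp
  2469 − 377 = 2092 bp
  3103 − 2469 = 634 bp
  3397 − 3103 = 294 bp
  3668 − 3397 = 271 bp
  4091 − 3668 = 423 bp
  4901 − 4091 = 810 bp
Sorted largest to smallest: 2092, 810, 634, 423, 377, 294, 271 bp.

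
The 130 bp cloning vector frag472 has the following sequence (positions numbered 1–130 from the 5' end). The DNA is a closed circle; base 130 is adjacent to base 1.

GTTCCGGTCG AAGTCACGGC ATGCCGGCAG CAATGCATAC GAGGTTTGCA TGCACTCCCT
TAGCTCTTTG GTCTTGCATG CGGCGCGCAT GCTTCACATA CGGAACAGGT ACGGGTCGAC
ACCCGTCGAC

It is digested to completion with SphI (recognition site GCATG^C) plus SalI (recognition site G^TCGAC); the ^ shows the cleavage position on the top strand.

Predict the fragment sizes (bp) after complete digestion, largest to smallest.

29, 28, 28, 24, 11, 10 bp

SphI sites (GCATGC) start at positions 19, 48, 76, 87.
SphI cuts after base 5 of each site (before the last base), so after positions 23, 52, 80, 91.
SalI sites (GTCGAC) start at positions 115, 125.
SalI cuts after the first base of each site, so after positions 115, 125.
Combined cut positions: 23, 52, 80, 91, 115, 125.
Circular molecule, 6 cuts → 6 fragments:
  24–52 → 29 bp
  53–80 → 28 bp
  81–91 → 11 bp
  92–115 → 24 bp
  116–125 → 10 bp
  126–130 then 1–23 → 5 + 23 = 28 bp
Sorted largest to smallest: 29, 28, 28, 24, 11, 10 bp.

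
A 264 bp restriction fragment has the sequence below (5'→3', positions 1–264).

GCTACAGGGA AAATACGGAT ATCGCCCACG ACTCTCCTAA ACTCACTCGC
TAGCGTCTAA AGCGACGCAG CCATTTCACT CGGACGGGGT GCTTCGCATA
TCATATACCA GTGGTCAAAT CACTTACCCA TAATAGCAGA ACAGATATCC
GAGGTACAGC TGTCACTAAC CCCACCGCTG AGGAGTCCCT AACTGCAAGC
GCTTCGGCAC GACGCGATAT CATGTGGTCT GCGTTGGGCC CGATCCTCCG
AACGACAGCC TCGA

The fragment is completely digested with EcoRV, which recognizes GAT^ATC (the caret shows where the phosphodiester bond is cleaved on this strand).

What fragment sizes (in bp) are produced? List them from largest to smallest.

EcoRV sites (GATATC) start at positions 18, 144, 216.
EcoRV cuts after base 3 of each site, so after positions 20, 146, 218.
Linear molecule, 3 cuts → 4 fragments:
  1–20 → 20 bp
  21–146 → 126 bp
  147–218 → 72 bp
  219–264 → 46 bp
Sorted largest to smallest: 126, 72, 46, 20 bp.

126, 72, 46, 20 bp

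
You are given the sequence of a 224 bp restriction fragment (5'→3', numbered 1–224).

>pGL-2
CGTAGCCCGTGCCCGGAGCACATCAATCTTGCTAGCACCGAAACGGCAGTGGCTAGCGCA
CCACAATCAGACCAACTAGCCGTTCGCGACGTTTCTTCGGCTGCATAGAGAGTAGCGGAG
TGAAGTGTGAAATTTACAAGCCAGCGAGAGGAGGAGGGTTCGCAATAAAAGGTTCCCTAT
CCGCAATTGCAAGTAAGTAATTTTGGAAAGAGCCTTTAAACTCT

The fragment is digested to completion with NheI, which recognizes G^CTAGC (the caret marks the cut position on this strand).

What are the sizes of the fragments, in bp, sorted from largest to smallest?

NheI sites (GCTAGC) start at positions 31, 52.
NheI cuts after the first base of each site, so after positions 31, 52.
Linear molecule, 2 cuts → 3 fragments:
  1–31 → 31 bp
  32–52 → 21 bp
  53–224 → 172 bp
Sorted largest to smallest: 172, 31, 21 bp.

172, 31, 21 bp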